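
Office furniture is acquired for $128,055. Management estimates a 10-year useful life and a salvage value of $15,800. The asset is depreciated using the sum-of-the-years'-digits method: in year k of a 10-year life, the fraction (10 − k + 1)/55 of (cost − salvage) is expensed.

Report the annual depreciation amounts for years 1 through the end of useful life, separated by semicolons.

Depreciable base = $128,055 − $15,800 = $112,255.
Sum of the years' digits = 10+9+8+7+6+5+4+3+2+1 = 55.
Year 1: $112,255 × 10/55 = $20,410. Book value $107,645.
Year 2: $112,255 × 9/55 = $18,369. Book value $89,276.
Year 3: $112,255 × 8/55 = $16,328. Book value $72,948.
Year 4: $112,255 × 7/55 = $14,287. Book value $58,661.
Year 5: $112,255 × 6/55 = $12,246. Book value $46,415.
Year 6: $112,255 × 5/55 = $10,205. Book value $36,210.
Year 7: $112,255 × 4/55 = $8,164. Book value $28,046.
Year 8: $112,255 × 3/55 = $6,123. Book value $21,923.
Year 9: $112,255 × 2/55 = $4,082. Book value $17,841.
Year 10: $112,255 × 1/55 = $2,041. Book value $15,800.

$20,410; $18,369; $16,328; $14,287; $12,246; $10,205; $8,164; $6,123; $4,082; $2,041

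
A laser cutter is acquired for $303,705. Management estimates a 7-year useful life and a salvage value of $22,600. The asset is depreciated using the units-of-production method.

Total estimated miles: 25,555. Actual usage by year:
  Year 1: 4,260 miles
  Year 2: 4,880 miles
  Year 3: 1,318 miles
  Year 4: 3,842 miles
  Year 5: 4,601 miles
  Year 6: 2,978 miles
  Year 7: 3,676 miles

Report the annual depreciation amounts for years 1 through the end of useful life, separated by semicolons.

$46,860; $53,680; $14,498; $42,262; $50,611; $32,758; $40,436

Depreciable base = $303,705 − $22,600 = $281,105.
Rate = $281,105 / 25,555 miles = $11 per mile.
Year 1: 4,260 × $11 = $46,860. Book value $256,845.
Year 2: 4,880 × $11 = $53,680. Book value $203,165.
Year 3: 1,318 × $11 = $14,498. Book value $188,667.
Year 4: 3,842 × $11 = $42,262. Book value $146,405.
Year 5: 4,601 × $11 = $50,611. Book value $95,794.
Year 6: 2,978 × $11 = $32,758. Book value $63,036.
Year 7: 3,676 × $11 = $40,436. Book value $22,600.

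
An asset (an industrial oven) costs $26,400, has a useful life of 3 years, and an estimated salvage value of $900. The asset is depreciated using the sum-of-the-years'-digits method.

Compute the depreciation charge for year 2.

$8,500

Depreciable base = $26,400 − $900 = $25,500.
Sum of the years' digits = 3+2+1 = 6.
Year 1: $25,500 × 3/6 = $12,750. Book value $13,650.
Year 2: $25,500 × 2/6 = $8,500. Book value $5,150.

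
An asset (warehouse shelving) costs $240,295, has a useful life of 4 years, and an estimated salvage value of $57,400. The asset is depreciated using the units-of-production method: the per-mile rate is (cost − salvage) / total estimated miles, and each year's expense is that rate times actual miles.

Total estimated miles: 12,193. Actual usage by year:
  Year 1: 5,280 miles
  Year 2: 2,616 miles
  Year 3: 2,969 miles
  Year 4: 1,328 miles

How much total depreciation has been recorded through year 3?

$162,975

Depreciable base = $240,295 − $57,400 = $182,895.
Rate = $182,895 / 12,193 miles = $15 per mile.
Year 1: 5,280 × $15 = $79,200. Book value $161,095.
Year 2: 2,616 × $15 = $39,240. Book value $121,855.
Year 3: 2,969 × $15 = $44,535. Book value $77,320.
Accumulated through year 3 = $240,295 − $77,320 = $162,975.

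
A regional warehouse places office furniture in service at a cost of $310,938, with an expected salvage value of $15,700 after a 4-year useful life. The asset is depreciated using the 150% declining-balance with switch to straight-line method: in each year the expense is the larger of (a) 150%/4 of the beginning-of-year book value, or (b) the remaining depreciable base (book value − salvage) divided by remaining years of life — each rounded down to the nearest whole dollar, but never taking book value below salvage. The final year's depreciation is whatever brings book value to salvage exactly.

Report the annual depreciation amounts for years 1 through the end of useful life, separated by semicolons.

Depreciable base = $310,938 − $15,700 = $295,238.
Year 1: DB = ⌊$310,938 × 150%/4⌋ = $116,601; SL = ⌊$295,238/4⌋ = $73,809 → take DB $116,601. Book value $194,337.
Year 2: DB = ⌊$194,337 × 150%/4⌋ = $72,876; SL = ⌊$178,637/3⌋ = $59,545 → take DB $72,876. Book value $121,461.
Year 3: DB = ⌊$121,461 × 150%/4⌋ = $45,547; SL = ⌊$105,761/2⌋ = $52,880 → take SL $52,880. Book value $68,581.
Year 4 (final): $68,581 − $15,700 = $52,881. Book value $15,700.

$116,601; $72,876; $52,880; $52,881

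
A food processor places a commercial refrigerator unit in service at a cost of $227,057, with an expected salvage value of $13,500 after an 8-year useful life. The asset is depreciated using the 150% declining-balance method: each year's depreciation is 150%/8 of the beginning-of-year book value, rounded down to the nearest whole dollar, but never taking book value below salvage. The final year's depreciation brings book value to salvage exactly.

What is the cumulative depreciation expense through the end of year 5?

$146,656

Depreciable base = $227,057 − $13,500 = $213,557.
Year 1: ⌊$227,057 × 150%/8⌋ = $42,573. Book value $184,484.
Year 2: ⌊$184,484 × 150%/8⌋ = $34,590. Book value $149,894.
Year 3: ⌊$149,894 × 150%/8⌋ = $28,105. Book value $121,789.
Year 4: ⌊$121,789 × 150%/8⌋ = $22,835. Book value $98,954.
Year 5: ⌊$98,954 × 150%/8⌋ = $18,553. Book value $80,401.
Accumulated through year 5 = $227,057 − $80,401 = $146,656.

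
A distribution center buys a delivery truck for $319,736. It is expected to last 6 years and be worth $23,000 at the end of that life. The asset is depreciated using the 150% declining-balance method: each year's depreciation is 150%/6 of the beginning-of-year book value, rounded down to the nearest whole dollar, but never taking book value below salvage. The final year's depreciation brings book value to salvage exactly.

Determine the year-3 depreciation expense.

Depreciable base = $319,736 − $23,000 = $296,736.
Year 1: ⌊$319,736 × 150%/6⌋ = $79,934. Book value $239,802.
Year 2: ⌊$239,802 × 150%/6⌋ = $59,950. Book value $179,852.
Year 3: ⌊$179,852 × 150%/6⌋ = $44,963. Book value $134,889.

$44,963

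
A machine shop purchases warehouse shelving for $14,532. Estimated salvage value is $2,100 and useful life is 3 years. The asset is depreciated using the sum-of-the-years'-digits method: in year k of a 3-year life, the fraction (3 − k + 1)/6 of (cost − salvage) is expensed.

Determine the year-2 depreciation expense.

$4,144

Depreciable base = $14,532 − $2,100 = $12,432.
Sum of the years' digits = 3+2+1 = 6.
Year 1: $12,432 × 3/6 = $6,216. Book value $8,316.
Year 2: $12,432 × 2/6 = $4,144. Book value $4,172.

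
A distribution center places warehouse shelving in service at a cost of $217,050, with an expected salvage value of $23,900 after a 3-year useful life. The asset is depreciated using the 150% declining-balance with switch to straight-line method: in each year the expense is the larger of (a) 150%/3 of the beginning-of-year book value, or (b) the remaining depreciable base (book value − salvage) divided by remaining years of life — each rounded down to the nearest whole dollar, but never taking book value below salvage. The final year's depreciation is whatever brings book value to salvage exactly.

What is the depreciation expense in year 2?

Depreciable base = $217,050 − $23,900 = $193,150.
Year 1: DB = ⌊$217,050 × 150%/3⌋ = $108,525; SL = ⌊$193,150/3⌋ = $64,383 → take DB $108,525. Book value $108,525.
Year 2: DB = ⌊$108,525 × 150%/3⌋ = $54,262; SL = ⌊$84,625/2⌋ = $42,312 → take DB $54,262. Book value $54,263.

$54,262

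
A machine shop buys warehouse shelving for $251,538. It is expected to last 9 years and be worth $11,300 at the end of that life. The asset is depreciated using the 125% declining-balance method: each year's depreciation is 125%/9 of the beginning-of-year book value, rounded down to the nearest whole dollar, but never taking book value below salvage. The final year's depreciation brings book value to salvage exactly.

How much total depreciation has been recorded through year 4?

$113,230

Depreciable base = $251,538 − $11,300 = $240,238.
Year 1: ⌊$251,538 × 125%/9⌋ = $34,935. Book value $216,603.
Year 2: ⌊$216,603 × 125%/9⌋ = $30,083. Book value $186,520.
Year 3: ⌊$186,520 × 125%/9⌋ = $25,905. Book value $160,615.
Year 4: ⌊$160,615 × 125%/9⌋ = $22,307. Book value $138,308.
Accumulated through year 4 = $251,538 − $138,308 = $113,230.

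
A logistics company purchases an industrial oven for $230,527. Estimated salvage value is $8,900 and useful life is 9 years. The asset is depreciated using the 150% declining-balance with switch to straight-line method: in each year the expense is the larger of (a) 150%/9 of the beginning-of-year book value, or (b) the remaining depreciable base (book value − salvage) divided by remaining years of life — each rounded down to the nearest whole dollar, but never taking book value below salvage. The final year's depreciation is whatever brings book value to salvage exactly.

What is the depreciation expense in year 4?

$22,234

Depreciable base = $230,527 − $8,900 = $221,627.
Year 1: DB = ⌊$230,527 × 150%/9⌋ = $38,421; SL = ⌊$221,627/9⌋ = $24,625 → take DB $38,421. Book value $192,106.
Year 2: DB = ⌊$192,106 × 150%/9⌋ = $32,017; SL = ⌊$183,206/8⌋ = $22,900 → take DB $32,017. Book value $160,089.
Year 3: DB = ⌊$160,089 × 150%/9⌋ = $26,681; SL = ⌊$151,189/7⌋ = $21,598 → take DB $26,681. Book value $133,408.
Year 4: DB = ⌊$133,408 × 150%/9⌋ = $22,234; SL = ⌊$124,508/6⌋ = $20,751 → take DB $22,234. Book value $111,174.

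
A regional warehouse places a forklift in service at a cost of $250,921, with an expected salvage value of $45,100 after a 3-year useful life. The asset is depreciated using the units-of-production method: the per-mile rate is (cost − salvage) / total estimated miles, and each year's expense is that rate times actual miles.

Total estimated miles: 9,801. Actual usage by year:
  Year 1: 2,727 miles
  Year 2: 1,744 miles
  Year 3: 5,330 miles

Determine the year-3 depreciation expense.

Depreciable base = $250,921 − $45,100 = $205,821.
Rate = $205,821 / 9,801 miles = $21 per mile.
Year 1: 2,727 × $21 = $57,267. Book value $193,654.
Year 2: 1,744 × $21 = $36,624. Book value $157,030.
Year 3: 5,330 × $21 = $111,930. Book value $45,100.

$111,930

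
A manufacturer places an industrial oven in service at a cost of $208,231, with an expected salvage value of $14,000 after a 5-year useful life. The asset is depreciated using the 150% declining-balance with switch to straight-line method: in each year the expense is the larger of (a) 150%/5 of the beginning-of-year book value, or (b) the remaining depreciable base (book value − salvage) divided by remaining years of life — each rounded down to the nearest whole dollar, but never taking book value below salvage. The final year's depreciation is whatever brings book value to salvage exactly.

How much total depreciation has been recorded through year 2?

Depreciable base = $208,231 − $14,000 = $194,231.
Year 1: DB = ⌊$208,231 × 150%/5⌋ = $62,469; SL = ⌊$194,231/5⌋ = $38,846 → take DB $62,469. Book value $145,762.
Year 2: DB = ⌊$145,762 × 150%/5⌋ = $43,728; SL = ⌊$131,762/4⌋ = $32,940 → take DB $43,728. Book value $102,034.
Accumulated through year 2 = $208,231 − $102,034 = $106,197.

$106,197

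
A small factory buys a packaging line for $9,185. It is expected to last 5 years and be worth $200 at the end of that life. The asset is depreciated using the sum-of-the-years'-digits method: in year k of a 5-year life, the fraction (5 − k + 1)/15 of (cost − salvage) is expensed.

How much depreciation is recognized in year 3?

$1,797

Depreciable base = $9,185 − $200 = $8,985.
Sum of the years' digits = 5+4+3+2+1 = 15.
Year 1: $8,985 × 5/15 = $2,995. Book value $6,190.
Year 2: $8,985 × 4/15 = $2,396. Book value $3,794.
Year 3: $8,985 × 3/15 = $1,797. Book value $1,997.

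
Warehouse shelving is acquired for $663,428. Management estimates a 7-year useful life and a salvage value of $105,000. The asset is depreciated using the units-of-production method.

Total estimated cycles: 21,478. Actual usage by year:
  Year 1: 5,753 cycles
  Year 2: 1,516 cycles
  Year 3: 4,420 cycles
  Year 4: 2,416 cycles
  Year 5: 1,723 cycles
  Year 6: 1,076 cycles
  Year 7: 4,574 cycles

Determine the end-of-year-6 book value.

$223,924

Depreciable base = $663,428 − $105,000 = $558,428.
Rate = $558,428 / 21,478 cycles = $26 per cycle.
Year 1: 5,753 × $26 = $149,578. Book value $513,850.
Year 2: 1,516 × $26 = $39,416. Book value $474,434.
Year 3: 4,420 × $26 = $114,920. Book value $359,514.
Year 4: 2,416 × $26 = $62,816. Book value $296,698.
Year 5: 1,723 × $26 = $44,798. Book value $251,900.
Year 6: 1,076 × $26 = $27,976. Book value $223,924.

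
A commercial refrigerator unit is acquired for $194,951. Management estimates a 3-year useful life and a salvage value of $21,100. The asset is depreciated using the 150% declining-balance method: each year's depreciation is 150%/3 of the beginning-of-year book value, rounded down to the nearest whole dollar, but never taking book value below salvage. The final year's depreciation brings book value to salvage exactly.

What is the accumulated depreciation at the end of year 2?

$146,213

Depreciable base = $194,951 − $21,100 = $173,851.
Year 1: ⌊$194,951 × 150%/3⌋ = $97,475. Book value $97,476.
Year 2: ⌊$97,476 × 150%/3⌋ = $48,738. Book value $48,738.
Accumulated through year 2 = $194,951 − $48,738 = $146,213.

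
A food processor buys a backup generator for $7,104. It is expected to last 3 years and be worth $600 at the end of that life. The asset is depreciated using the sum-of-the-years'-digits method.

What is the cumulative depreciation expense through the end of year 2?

$5,420

Depreciable base = $7,104 − $600 = $6,504.
Sum of the years' digits = 3+2+1 = 6.
Year 1: $6,504 × 3/6 = $3,252. Book value $3,852.
Year 2: $6,504 × 2/6 = $2,168. Book value $1,684.
Accumulated through year 2 = $7,104 − $1,684 = $5,420.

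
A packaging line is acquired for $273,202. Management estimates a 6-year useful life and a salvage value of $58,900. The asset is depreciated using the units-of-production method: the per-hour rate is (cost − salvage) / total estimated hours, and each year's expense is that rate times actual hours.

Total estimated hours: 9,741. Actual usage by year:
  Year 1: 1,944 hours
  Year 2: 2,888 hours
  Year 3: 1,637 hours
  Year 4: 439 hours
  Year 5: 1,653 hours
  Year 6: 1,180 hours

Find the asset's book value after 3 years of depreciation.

Depreciable base = $273,202 − $58,900 = $214,302.
Rate = $214,302 / 9,741 hours = $22 per hour.
Year 1: 1,944 × $22 = $42,768. Book value $230,434.
Year 2: 2,888 × $22 = $63,536. Book value $166,898.
Year 3: 1,637 × $22 = $36,014. Book value $130,884.

$130,884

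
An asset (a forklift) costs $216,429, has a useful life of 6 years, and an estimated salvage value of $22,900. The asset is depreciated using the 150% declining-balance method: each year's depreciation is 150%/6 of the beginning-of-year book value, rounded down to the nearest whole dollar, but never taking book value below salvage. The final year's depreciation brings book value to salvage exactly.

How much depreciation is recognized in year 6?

Depreciable base = $216,429 − $22,900 = $193,529.
Year 1: ⌊$216,429 × 150%/6⌋ = $54,107. Book value $162,322.
Year 2: ⌊$162,322 × 150%/6⌋ = $40,580. Book value $121,742.
Year 3: ⌊$121,742 × 150%/6⌋ = $30,435. Book value $91,307.
Year 4: ⌊$91,307 × 150%/6⌋ = $22,826. Book value $68,481.
Year 5: ⌊$68,481 × 150%/6⌋ = $17,120. Book value $51,361.
Year 6 (final): $51,361 − $22,900 = $28,461. Book value $22,900.

$28,461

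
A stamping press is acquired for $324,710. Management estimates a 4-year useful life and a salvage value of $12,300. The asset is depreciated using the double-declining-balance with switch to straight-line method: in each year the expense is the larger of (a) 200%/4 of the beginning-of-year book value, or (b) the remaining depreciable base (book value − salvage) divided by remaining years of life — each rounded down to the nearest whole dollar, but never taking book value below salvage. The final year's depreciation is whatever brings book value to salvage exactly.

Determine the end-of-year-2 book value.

Depreciable base = $324,710 − $12,300 = $312,410.
Year 1: DB = ⌊$324,710 × 200%/4⌋ = $162,355; SL = ⌊$312,410/4⌋ = $78,102 → take DB $162,355. Book value $162,355.
Year 2: DB = ⌊$162,355 × 200%/4⌋ = $81,177; SL = ⌊$150,055/3⌋ = $50,018 → take DB $81,177. Book value $81,178.

$81,178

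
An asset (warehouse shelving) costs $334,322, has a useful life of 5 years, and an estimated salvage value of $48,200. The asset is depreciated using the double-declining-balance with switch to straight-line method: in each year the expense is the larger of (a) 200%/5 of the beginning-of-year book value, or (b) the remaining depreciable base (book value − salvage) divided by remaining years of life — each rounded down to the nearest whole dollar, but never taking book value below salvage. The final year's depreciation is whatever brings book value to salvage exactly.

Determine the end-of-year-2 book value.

$120,357

Depreciable base = $334,322 − $48,200 = $286,122.
Year 1: DB = ⌊$334,322 × 200%/5⌋ = $133,728; SL = ⌊$286,122/5⌋ = $57,224 → take DB $133,728. Book value $200,594.
Year 2: DB = ⌊$200,594 × 200%/5⌋ = $80,237; SL = ⌊$152,394/4⌋ = $38,098 → take DB $80,237. Book value $120,357.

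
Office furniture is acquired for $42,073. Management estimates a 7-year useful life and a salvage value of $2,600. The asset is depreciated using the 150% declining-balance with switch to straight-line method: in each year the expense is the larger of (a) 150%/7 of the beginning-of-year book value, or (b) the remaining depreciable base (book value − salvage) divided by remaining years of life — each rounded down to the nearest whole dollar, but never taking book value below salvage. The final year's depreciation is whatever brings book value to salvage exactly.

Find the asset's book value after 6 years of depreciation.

Depreciable base = $42,073 − $2,600 = $39,473.
Year 1: DB = ⌊$42,073 × 150%/7⌋ = $9,015; SL = ⌊$39,473/7⌋ = $5,639 → take DB $9,015. Book value $33,058.
Year 2: DB = ⌊$33,058 × 150%/7⌋ = $7,083; SL = ⌊$30,458/6⌋ = $5,076 → take DB $7,083. Book value $25,975.
Year 3: DB = ⌊$25,975 × 150%/7⌋ = $5,566; SL = ⌊$23,375/5⌋ = $4,675 → take DB $5,566. Book value $20,409.
Year 4: DB = ⌊$20,409 × 150%/7⌋ = $4,373; SL = ⌊$17,809/4⌋ = $4,452 → take SL $4,452. Book value $15,957.
Year 5: DB = ⌊$15,957 × 150%/7⌋ = $3,419; SL = ⌊$13,357/3⌋ = $4,452 → take SL $4,452. Book value $11,505.
Year 6: DB = ⌊$11,505 × 150%/7⌋ = $2,465; SL = ⌊$8,905/2⌋ = $4,452 → take SL $4,452. Book value $7,053.

$7,053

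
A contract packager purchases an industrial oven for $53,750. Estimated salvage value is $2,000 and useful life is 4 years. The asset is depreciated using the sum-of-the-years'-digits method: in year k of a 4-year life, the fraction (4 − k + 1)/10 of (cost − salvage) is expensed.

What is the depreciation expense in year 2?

Depreciable base = $53,750 − $2,000 = $51,750.
Sum of the years' digits = 4+3+2+1 = 10.
Year 1: $51,750 × 4/10 = $20,700. Book value $33,050.
Year 2: $51,750 × 3/10 = $15,525. Book value $17,525.

$15,525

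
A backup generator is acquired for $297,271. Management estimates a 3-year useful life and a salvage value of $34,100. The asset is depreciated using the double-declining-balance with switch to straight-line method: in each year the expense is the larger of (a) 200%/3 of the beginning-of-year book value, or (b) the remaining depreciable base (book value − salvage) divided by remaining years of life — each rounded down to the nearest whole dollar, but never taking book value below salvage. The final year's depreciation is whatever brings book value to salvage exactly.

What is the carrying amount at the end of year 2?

$34,100

Depreciable base = $297,271 − $34,100 = $263,171.
Year 1: DB = ⌊$297,271 × 200%/3⌋ = $198,180; SL = ⌊$263,171/3⌋ = $87,723 → take DB $198,180. Book value $99,091.
Year 2: DB = ⌊$99,091 × 200%/3⌋ = $66,060; SL = ⌊$64,991/2⌋ = $32,495 → take DB $66,060, capped at $64,991. Book value $34,100.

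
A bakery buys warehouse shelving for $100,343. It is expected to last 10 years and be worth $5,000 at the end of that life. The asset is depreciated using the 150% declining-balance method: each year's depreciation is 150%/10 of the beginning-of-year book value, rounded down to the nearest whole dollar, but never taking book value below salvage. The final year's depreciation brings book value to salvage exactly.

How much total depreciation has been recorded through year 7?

$68,173

Depreciable base = $100,343 − $5,000 = $95,343.
Year 1: ⌊$100,343 × 150%/10⌋ = $15,051. Book value $85,292.
Year 2: ⌊$85,292 × 150%/10⌋ = $12,793. Book value $72,499.
Year 3: ⌊$72,499 × 150%/10⌋ = $10,874. Book value $61,625.
Year 4: ⌊$61,625 × 150%/10⌋ = $9,243. Book value $52,382.
Year 5: ⌊$52,382 × 150%/10⌋ = $7,857. Book value $44,525.
Year 6: ⌊$44,525 × 150%/10⌋ = $6,678. Book value $37,847.
Year 7: ⌊$37,847 × 150%/10⌋ = $5,677. Book value $32,170.
Accumulated through year 7 = $100,343 − $32,170 = $68,173.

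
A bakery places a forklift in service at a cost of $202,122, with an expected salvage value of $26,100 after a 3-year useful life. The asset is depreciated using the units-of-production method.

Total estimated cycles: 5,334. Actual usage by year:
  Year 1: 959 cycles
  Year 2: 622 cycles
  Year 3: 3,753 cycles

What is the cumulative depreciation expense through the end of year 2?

$52,173

Depreciable base = $202,122 − $26,100 = $176,022.
Rate = $176,022 / 5,334 cycles = $33 per cycle.
Year 1: 959 × $33 = $31,647. Book value $170,475.
Year 2: 622 × $33 = $20,526. Book value $149,949.
Accumulated through year 2 = $202,122 − $149,949 = $52,173.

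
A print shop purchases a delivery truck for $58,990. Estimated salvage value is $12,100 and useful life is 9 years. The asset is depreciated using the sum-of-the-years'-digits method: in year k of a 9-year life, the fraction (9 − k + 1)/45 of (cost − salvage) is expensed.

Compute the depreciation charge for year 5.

Depreciable base = $58,990 − $12,100 = $46,890.
Sum of the years' digits = 9+8+7+6+5+4+3+2+1 = 45.
Year 1: $46,890 × 9/45 = $9,378. Book value $49,612.
Year 2: $46,890 × 8/45 = $8,336. Book value $41,276.
Year 3: $46,890 × 7/45 = $7,294. Book value $33,982.
Year 4: $46,890 × 6/45 = $6,252. Book value $27,730.
Year 5: $46,890 × 5/45 = $5,210. Book value $22,520.

$5,210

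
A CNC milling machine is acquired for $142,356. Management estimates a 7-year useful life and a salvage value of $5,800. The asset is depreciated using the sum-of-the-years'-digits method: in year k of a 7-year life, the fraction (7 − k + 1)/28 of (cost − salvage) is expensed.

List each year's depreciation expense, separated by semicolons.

Depreciable base = $142,356 − $5,800 = $136,556.
Sum of the years' digits = 7+6+5+4+3+2+1 = 28.
Year 1: $136,556 × 7/28 = $34,139. Book value $108,217.
Year 2: $136,556 × 6/28 = $29,262. Book value $78,955.
Year 3: $136,556 × 5/28 = $24,385. Book value $54,570.
Year 4: $136,556 × 4/28 = $19,508. Book value $35,062.
Year 5: $136,556 × 3/28 = $14,631. Book value $20,431.
Year 6: $136,556 × 2/28 = $9,754. Book value $10,677.
Year 7: $136,556 × 1/28 = $4,877. Book value $5,800.

$34,139; $29,262; $24,385; $19,508; $14,631; $9,754; $4,877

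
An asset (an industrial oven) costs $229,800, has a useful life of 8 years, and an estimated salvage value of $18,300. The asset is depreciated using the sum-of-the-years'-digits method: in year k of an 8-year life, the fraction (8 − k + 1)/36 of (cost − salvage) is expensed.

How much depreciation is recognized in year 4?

$29,375

Depreciable base = $229,800 − $18,300 = $211,500.
Sum of the years' digits = 8+7+6+5+4+3+2+1 = 36.
Year 1: $211,500 × 8/36 = $47,000. Book value $182,800.
Year 2: $211,500 × 7/36 = $41,125. Book value $141,675.
Year 3: $211,500 × 6/36 = $35,250. Book value $106,425.
Year 4: $211,500 × 5/36 = $29,375. Book value $77,050.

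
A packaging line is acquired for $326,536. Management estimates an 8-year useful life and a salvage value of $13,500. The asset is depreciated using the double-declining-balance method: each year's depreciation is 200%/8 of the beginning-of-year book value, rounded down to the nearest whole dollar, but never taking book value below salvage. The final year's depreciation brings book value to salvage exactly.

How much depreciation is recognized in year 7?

$14,529

Depreciable base = $326,536 − $13,500 = $313,036.
Year 1: ⌊$326,536 × 200%/8⌋ = $81,634. Book value $244,902.
Year 2: ⌊$244,902 × 200%/8⌋ = $61,225. Book value $183,677.
Year 3: ⌊$183,677 × 200%/8⌋ = $45,919. Book value $137,758.
Year 4: ⌊$137,758 × 200%/8⌋ = $34,439. Book value $103,319.
Year 5: ⌊$103,319 × 200%/8⌋ = $25,829. Book value $77,490.
Year 6: ⌊$77,490 × 200%/8⌋ = $19,372. Book value $58,118.
Year 7: ⌊$58,118 × 200%/8⌋ = $14,529. Book value $43,589.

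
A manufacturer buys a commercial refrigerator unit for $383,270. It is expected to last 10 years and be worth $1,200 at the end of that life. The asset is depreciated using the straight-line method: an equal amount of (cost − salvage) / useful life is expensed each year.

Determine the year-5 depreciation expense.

$38,207

Depreciable base = $383,270 − $1,200 = $382,070.
Annual expense = $382,070 / 10 = $38,207.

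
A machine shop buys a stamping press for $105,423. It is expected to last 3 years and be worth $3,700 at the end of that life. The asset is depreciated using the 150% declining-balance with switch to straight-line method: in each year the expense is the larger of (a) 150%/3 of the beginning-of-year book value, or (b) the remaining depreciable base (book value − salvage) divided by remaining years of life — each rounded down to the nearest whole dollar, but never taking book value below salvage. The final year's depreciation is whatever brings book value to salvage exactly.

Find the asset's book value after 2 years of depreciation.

$26,356

Depreciable base = $105,423 − $3,700 = $101,723.
Year 1: DB = ⌊$105,423 × 150%/3⌋ = $52,711; SL = ⌊$101,723/3⌋ = $33,907 → take DB $52,711. Book value $52,712.
Year 2: DB = ⌊$52,712 × 150%/3⌋ = $26,356; SL = ⌊$49,012/2⌋ = $24,506 → take DB $26,356. Book value $26,356.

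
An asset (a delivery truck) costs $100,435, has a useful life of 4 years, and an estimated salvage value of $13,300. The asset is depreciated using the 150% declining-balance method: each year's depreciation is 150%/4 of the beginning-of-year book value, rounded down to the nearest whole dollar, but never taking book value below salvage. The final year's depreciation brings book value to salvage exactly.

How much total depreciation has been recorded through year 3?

$75,914

Depreciable base = $100,435 − $13,300 = $87,135.
Year 1: ⌊$100,435 × 150%/4⌋ = $37,663. Book value $62,772.
Year 2: ⌊$62,772 × 150%/4⌋ = $23,539. Book value $39,233.
Year 3: ⌊$39,233 × 150%/4⌋ = $14,712. Book value $24,521.
Accumulated through year 3 = $100,435 − $24,521 = $75,914.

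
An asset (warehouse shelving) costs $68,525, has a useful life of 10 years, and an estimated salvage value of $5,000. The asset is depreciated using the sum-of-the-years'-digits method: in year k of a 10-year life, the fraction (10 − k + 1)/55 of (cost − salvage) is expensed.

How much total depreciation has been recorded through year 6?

Depreciable base = $68,525 − $5,000 = $63,525.
Sum of the years' digits = 10+9+8+7+6+5+4+3+2+1 = 55.
Year 1: $63,525 × 10/55 = $11,550. Book value $56,975.
Year 2: $63,525 × 9/55 = $10,395. Book value $46,580.
Year 3: $63,525 × 8/55 = $9,240. Book value $37,340.
Year 4: $63,525 × 7/55 = $8,085. Book value $29,255.
Year 5: $63,525 × 6/55 = $6,930. Book value $22,325.
Year 6: $63,525 × 5/55 = $5,775. Book value $16,550.
Accumulated through year 6 = $68,525 − $16,550 = $51,975.

$51,975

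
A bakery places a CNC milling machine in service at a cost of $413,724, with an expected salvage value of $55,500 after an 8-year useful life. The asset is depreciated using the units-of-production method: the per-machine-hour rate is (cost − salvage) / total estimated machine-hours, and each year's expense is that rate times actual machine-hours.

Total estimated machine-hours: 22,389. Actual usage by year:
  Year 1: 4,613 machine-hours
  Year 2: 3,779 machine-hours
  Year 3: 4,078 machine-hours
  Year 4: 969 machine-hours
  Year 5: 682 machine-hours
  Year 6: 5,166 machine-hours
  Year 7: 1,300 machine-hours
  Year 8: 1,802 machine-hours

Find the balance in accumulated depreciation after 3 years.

$199,520

Depreciable base = $413,724 − $55,500 = $358,224.
Rate = $358,224 / 22,389 machine-hours = $16 per machine-hour.
Year 1: 4,613 × $16 = $73,808. Book value $339,916.
Year 2: 3,779 × $16 = $60,464. Book value $279,452.
Year 3: 4,078 × $16 = $65,248. Book value $214,204.
Accumulated through year 3 = $413,724 − $214,204 = $199,520.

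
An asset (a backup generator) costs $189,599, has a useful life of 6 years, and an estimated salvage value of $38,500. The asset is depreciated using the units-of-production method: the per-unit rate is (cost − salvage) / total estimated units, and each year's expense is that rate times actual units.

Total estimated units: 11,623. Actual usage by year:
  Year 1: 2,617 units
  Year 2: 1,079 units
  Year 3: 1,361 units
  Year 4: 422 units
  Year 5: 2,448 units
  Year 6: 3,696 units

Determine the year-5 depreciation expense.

Depreciable base = $189,599 − $38,500 = $151,099.
Rate = $151,099 / 11,623 units = $13 per unit.
Year 1: 2,617 × $13 = $34,021. Book value $155,578.
Year 2: 1,079 × $13 = $14,027. Book value $141,551.
Year 3: 1,361 × $13 = $17,693. Book value $123,858.
Year 4: 422 × $13 = $5,486. Book value $118,372.
Year 5: 2,448 × $13 = $31,824. Book value $86,548.

$31,824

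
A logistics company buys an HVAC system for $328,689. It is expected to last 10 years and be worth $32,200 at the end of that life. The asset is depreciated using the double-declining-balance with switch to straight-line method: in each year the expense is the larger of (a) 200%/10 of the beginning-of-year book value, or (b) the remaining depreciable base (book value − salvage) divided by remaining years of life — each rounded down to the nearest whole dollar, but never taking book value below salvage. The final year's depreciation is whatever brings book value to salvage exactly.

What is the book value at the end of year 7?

Depreciable base = $328,689 − $32,200 = $296,489.
Year 1: DB = ⌊$328,689 × 200%/10⌋ = $65,737; SL = ⌊$296,489/10⌋ = $29,648 → take DB $65,737. Book value $262,952.
Year 2: DB = ⌊$262,952 × 200%/10⌋ = $52,590; SL = ⌊$230,752/9⌋ = $25,639 → take DB $52,590. Book value $210,362.
Year 3: DB = ⌊$210,362 × 200%/10⌋ = $42,072; SL = ⌊$178,162/8⌋ = $22,270 → take DB $42,072. Book value $168,290.
Year 4: DB = ⌊$168,290 × 200%/10⌋ = $33,658; SL = ⌊$136,090/7⌋ = $19,441 → take DB $33,658. Book value $134,632.
Year 5: DB = ⌊$134,632 × 200%/10⌋ = $26,926; SL = ⌊$102,432/6⌋ = $17,072 → take DB $26,926. Book value $107,706.
Year 6: DB = ⌊$107,706 × 200%/10⌋ = $21,541; SL = ⌊$75,506/5⌋ = $15,101 → take DB $21,541. Book value $86,165.
Year 7: DB = ⌊$86,165 × 200%/10⌋ = $17,233; SL = ⌊$53,965/4⌋ = $13,491 → take DB $17,233. Book value $68,932.

$68,932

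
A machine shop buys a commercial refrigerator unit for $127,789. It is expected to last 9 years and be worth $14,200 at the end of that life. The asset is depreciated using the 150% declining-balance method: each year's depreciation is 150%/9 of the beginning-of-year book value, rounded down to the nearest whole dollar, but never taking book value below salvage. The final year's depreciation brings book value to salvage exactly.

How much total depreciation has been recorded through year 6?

Depreciable base = $127,789 − $14,200 = $113,589.
Year 1: ⌊$127,789 × 150%/9⌋ = $21,298. Book value $106,491.
Year 2: ⌊$106,491 × 150%/9⌋ = $17,748. Book value $88,743.
Year 3: ⌊$88,743 × 150%/9⌋ = $14,790. Book value $73,953.
Year 4: ⌊$73,953 × 150%/9⌋ = $12,325. Book value $61,628.
Year 5: ⌊$61,628 × 150%/9⌋ = $10,271. Book value $51,357.
Year 6: ⌊$51,357 × 150%/9⌋ = $8,559. Book value $42,798.
Accumulated through year 6 = $127,789 − $42,798 = $84,991.

$84,991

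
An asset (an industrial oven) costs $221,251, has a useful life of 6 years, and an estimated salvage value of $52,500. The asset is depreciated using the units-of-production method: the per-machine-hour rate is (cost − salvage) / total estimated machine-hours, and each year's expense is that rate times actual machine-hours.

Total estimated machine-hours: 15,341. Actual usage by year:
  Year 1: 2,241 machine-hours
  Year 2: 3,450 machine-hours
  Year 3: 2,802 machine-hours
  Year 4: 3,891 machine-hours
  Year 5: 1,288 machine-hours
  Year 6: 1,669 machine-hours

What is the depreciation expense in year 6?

$18,359

Depreciable base = $221,251 − $52,500 = $168,751.
Rate = $168,751 / 15,341 machine-hours = $11 per machine-hour.
Year 1: 2,241 × $11 = $24,651. Book value $196,600.
Year 2: 3,450 × $11 = $37,950. Book value $158,650.
Year 3: 2,802 × $11 = $30,822. Book value $127,828.
Year 4: 3,891 × $11 = $42,801. Book value $85,027.
Year 5: 1,288 × $11 = $14,168. Book value $70,859.
Year 6: 1,669 × $11 = $18,359. Book value $52,500.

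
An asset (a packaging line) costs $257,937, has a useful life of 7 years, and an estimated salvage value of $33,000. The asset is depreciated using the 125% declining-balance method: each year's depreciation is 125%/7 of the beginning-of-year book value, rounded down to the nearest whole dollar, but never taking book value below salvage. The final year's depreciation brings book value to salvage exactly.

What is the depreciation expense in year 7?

$46,240

Depreciable base = $257,937 − $33,000 = $224,937.
Year 1: ⌊$257,937 × 125%/7⌋ = $46,060. Book value $211,877.
Year 2: ⌊$211,877 × 125%/7⌋ = $37,835. Book value $174,042.
Year 3: ⌊$174,042 × 125%/7⌋ = $31,078. Book value $142,964.
Year 4: ⌊$142,964 × 125%/7⌋ = $25,529. Book value $117,435.
Year 5: ⌊$117,435 × 125%/7⌋ = $20,970. Book value $96,465.
Year 6: ⌊$96,465 × 125%/7⌋ = $17,225. Book value $79,240.
Year 7 (final): $79,240 − $33,000 = $46,240. Book value $33,000.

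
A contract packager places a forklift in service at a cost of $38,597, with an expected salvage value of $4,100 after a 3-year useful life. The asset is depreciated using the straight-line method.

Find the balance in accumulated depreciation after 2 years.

$22,998

Depreciable base = $38,597 − $4,100 = $34,497.
Annual expense = $34,497 / 3 = $11,499.
End of year 1: book value $27,098.
End of year 2: book value $15,599.
Accumulated through year 2 = $38,597 − $15,599 = $22,998.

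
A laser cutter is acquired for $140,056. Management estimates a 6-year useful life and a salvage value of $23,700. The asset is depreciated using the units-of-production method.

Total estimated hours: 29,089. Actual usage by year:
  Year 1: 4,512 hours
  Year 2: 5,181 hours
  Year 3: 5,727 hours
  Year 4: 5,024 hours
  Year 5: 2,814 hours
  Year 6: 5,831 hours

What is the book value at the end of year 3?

Depreciable base = $140,056 − $23,700 = $116,356.
Rate = $116,356 / 29,089 hours = $4 per hour.
Year 1: 4,512 × $4 = $18,048. Book value $122,008.
Year 2: 5,181 × $4 = $20,724. Book value $101,284.
Year 3: 5,727 × $4 = $22,908. Book value $78,376.

$78,376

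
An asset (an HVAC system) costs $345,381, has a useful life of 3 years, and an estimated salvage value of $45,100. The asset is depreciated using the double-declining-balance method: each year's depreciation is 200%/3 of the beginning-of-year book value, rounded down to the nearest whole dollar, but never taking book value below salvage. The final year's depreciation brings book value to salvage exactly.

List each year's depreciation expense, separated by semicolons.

$230,254; $70,027; $0

Depreciable base = $345,381 − $45,100 = $300,281.
Year 1: ⌊$345,381 × 200%/3⌋ = $230,254. Book value $115,127.
Year 2: ⌊$115,127 × 200%/3⌋ = $76,751, capped at $70,027. Book value $45,100.
Year 3 (final): $45,100 − $45,100 = $0. Book value $45,100.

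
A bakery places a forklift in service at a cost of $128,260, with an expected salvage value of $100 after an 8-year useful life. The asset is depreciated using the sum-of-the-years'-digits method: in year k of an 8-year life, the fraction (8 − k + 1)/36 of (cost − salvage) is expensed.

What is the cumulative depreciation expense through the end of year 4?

$92,560

Depreciable base = $128,260 − $100 = $128,160.
Sum of the years' digits = 8+7+6+5+4+3+2+1 = 36.
Year 1: $128,160 × 8/36 = $28,480. Book value $99,780.
Year 2: $128,160 × 7/36 = $24,920. Book value $74,860.
Year 3: $128,160 × 6/36 = $21,360. Book value $53,500.
Year 4: $128,160 × 5/36 = $17,800. Book value $35,700.
Accumulated through year 4 = $128,260 − $35,700 = $92,560.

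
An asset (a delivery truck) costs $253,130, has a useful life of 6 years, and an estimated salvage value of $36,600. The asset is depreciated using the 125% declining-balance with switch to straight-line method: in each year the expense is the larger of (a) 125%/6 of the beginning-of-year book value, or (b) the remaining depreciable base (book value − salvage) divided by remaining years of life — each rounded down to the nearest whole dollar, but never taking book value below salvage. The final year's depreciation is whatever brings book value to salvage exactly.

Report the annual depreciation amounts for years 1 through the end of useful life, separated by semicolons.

$52,735; $41,748; $33,051; $29,665; $29,665; $29,666

Depreciable base = $253,130 − $36,600 = $216,530.
Year 1: DB = ⌊$253,130 × 125%/6⌋ = $52,735; SL = ⌊$216,530/6⌋ = $36,088 → take DB $52,735. Book value $200,395.
Year 2: DB = ⌊$200,395 × 125%/6⌋ = $41,748; SL = ⌊$163,795/5⌋ = $32,759 → take DB $41,748. Book value $158,647.
Year 3: DB = ⌊$158,647 × 125%/6⌋ = $33,051; SL = ⌊$122,047/4⌋ = $30,511 → take DB $33,051. Book value $125,596.
Year 4: DB = ⌊$125,596 × 125%/6⌋ = $26,165; SL = ⌊$88,996/3⌋ = $29,665 → take SL $29,665. Book value $95,931.
Year 5: DB = ⌊$95,931 × 125%/6⌋ = $19,985; SL = ⌊$59,331/2⌋ = $29,665 → take SL $29,665. Book value $66,266.
Year 6 (final): $66,266 − $36,600 = $29,666. Book value $36,600.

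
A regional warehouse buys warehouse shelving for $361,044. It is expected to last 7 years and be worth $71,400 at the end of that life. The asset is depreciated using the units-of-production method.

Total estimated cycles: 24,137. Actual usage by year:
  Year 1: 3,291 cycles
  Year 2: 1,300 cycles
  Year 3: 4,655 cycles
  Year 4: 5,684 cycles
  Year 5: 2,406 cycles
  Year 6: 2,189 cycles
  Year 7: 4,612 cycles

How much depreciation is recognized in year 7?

$55,344

Depreciable base = $361,044 − $71,400 = $289,644.
Rate = $289,644 / 24,137 cycles = $12 per cycle.
Year 1: 3,291 × $12 = $39,492. Book value $321,552.
Year 2: 1,300 × $12 = $15,600. Book value $305,952.
Year 3: 4,655 × $12 = $55,860. Book value $250,092.
Year 4: 5,684 × $12 = $68,208. Book value $181,884.
Year 5: 2,406 × $12 = $28,872. Book value $153,012.
Year 6: 2,189 × $12 = $26,268. Book value $126,744.
Year 7: 4,612 × $12 = $55,344. Book value $71,400.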